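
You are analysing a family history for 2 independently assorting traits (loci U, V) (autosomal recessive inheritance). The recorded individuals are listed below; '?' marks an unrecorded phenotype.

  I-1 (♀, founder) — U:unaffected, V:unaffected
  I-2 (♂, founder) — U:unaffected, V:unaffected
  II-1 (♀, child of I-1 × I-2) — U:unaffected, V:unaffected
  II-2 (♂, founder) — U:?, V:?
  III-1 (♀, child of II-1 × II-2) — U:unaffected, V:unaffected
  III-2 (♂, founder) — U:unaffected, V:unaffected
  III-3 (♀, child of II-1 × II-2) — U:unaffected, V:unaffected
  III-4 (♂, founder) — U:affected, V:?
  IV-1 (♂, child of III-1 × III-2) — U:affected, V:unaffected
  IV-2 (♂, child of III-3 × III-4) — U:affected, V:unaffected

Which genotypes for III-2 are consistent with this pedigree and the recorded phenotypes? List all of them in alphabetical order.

III-2 ∈ {Uu VV, Uu Vv}

U/I-1 un ·: UU|Uu
U/I-2 un ·: UU|Uu
U/II-1 un I-1×I-2: UU|Uu
U/II-2 ? ·: UU|Uu|uu
U/III-1 un II-1×II-2: Uu
U/III-2 un ·: Uu
U/III-3 un II-1×II-2: Uu
U/III-4 aff ·: uu
U/IV-1 aff III-1×III-2: uu
U/IV-2 aff III-3×III-4: uu
⇒ U over [I-1,I-2,II-1,II-2,III-1,III-2,III-3,III-4,IV-1,IV-2]: 17 consistent
V/I-1 un ·: VV|Vv
V/I-2 un ·: VV|Vv
V/II-1 un I-1×I-2: VV|Vv
V/II-2 ? ·: VV|Vv|vv
V/III-1 un II-1×II-2: VV|Vv
V/III-2 un ·: VV|Vv
V/III-3 un II-1×II-2: VV|Vv
V/III-4 ? ·: VV|Vv|vv
V/IV-1 un III-1×III-2: VV|Vv
V/IV-2 un III-3×III-4: VV|Vv
⇒ V over [I-1,I-2,II-1,II-2,III-1,III-2,III-3,III-4,IV-1,IV-2]: 818 consistent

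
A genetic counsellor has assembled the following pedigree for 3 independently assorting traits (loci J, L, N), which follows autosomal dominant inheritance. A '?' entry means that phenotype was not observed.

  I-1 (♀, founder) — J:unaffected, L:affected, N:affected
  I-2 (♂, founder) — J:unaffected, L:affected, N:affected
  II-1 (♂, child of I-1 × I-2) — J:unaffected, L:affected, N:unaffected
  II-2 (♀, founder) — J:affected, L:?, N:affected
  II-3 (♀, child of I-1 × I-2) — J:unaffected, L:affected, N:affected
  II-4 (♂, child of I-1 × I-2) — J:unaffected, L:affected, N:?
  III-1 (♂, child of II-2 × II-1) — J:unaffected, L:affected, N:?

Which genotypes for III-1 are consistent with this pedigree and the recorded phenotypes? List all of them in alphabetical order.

J/I-1 un ·: jj
J/I-2 un ·: jj
J/II-1 un I-1×I-2: jj
J/II-2 aff ·: Jj
J/II-3 un I-1×I-2: jj
J/II-4 un I-1×I-2: jj
J/III-1 un II-2×II-1: jj
⇒ J over [I-1,I-2,II-1,II-2,II-3,II-4,III-1]: 1 consistent
L/I-1 aff ·: Ll|LL
L/I-2 aff ·: Ll|LL
L/II-1 aff I-1×I-2: Ll|LL
L/II-2 ? ·: ll|Ll|LL
L/II-3 aff I-1×I-2: Ll|LL
L/II-4 aff I-1×I-2: Ll|LL
L/III-1 aff II-2×II-1: Ll|LL
⇒ L over [I-1,I-2,II-1,II-2,II-3,II-4,III-1]: 112 consistent
N/I-1 aff ·: Nn
N/I-2 aff ·: Nn
N/II-1 un I-1×I-2: nn
N/II-2 aff ·: Nn|NN
N/II-3 aff I-1×I-2: Nn|NN
N/II-4 ? I-1×I-2: nn|Nn|NN
N/III-1 ? II-2×II-1: nn|Nn
⇒ N over [I-1,I-2,II-1,II-2,II-3,II-4,III-1]: 18 consistent

III-1 ∈ {jj LL Nn, jj LL nn, jj Ll Nn, jj Ll nn}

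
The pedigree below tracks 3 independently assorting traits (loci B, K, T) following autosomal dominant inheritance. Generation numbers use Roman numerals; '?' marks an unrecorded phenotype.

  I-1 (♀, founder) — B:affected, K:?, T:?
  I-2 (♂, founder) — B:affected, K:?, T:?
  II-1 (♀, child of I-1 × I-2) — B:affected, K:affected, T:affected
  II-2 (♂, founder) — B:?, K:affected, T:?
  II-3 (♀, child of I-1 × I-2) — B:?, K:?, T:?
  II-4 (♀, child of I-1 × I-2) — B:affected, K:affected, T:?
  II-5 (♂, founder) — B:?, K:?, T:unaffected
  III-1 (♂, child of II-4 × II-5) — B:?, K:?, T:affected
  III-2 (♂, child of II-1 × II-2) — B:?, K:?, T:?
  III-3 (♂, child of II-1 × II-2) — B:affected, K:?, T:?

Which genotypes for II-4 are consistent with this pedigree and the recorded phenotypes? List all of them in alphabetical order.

II-4 ∈ {BB KK TT, BB KK Tt, BB Kk TT, BB Kk Tt, Bb KK TT, Bb KK Tt, Bb Kk TT, Bb Kk Tt}

B/I-1 aff ·: Bb|BB
B/I-2 aff ·: Bb|BB
B/II-1 aff I-1×I-2: Bb|BB
B/II-2 ? ·: bb|Bb|BB
B/II-3 ? I-1×I-2: bb|Bb|BB
B/II-4 aff I-1×I-2: Bb|BB
B/II-5 ? ·: bb|Bb|BB
B/III-1 ? II-4×II-5: bb|Bb|BB
B/III-2 ? II-1×II-2: bb|Bb|BB
B/III-3 aff II-1×II-2: Bb|BB
⇒ B over [I-1,I-2,II-1,II-2,II-3,II-4,II-5,III-1,III-2,III-3]: 1410 consistent
K/I-1 ? ·: kk|Kk|KK
K/I-2 ? ·: kk|Kk|KK
K/II-1 aff I-1×I-2: Kk|KK
K/II-2 aff ·: Kk|KK
K/II-3 ? I-1×I-2: kk|Kk|KK
K/II-4 aff I-1×I-2: Kk|KK
K/II-5 ? ·: kk|Kk|KK
K/III-1 ? II-4×II-5: kk|Kk|KK
K/III-2 ? II-1×II-2: kk|Kk|KK
K/III-3 ? II-1×II-2: kk|Kk|KK
⇒ K over [I-1,I-2,II-1,II-2,II-3,II-4,II-5,III-1,III-2,III-3]: 1952 consistent
T/I-1 ? ·: tt|Tt|TT
T/I-2 ? ·: tt|Tt|TT
T/II-1 aff I-1×I-2: Tt|TT
T/II-2 ? ·: tt|Tt|TT
T/II-3 ? I-1×I-2: tt|Tt|TT
T/II-4 ? I-1×I-2: Tt|TT
T/II-5 un ·: tt
T/III-1 aff II-4×II-5: Tt
T/III-2 ? II-1×II-2: tt|Tt|TT
T/III-3 ? II-1×II-2: tt|Tt|TT
⇒ T over [I-1,I-2,II-1,II-2,II-3,II-4,II-5,III-1,III-2,III-3]: 430 consistent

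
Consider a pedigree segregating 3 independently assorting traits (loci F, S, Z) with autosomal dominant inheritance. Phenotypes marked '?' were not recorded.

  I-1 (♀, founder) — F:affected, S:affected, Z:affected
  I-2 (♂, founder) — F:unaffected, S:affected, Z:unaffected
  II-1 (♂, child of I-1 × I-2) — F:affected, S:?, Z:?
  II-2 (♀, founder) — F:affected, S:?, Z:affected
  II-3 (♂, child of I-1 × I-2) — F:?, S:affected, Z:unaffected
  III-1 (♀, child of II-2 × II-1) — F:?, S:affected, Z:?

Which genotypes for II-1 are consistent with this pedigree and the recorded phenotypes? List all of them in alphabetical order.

II-1 ∈ {Ff SS Zz, Ff SS zz, Ff Ss Zz, Ff Ss zz, Ff ss Zz, Ff ss zz}

F/I-1 aff ·: Ff|FF
F/I-2 un ·: ff
F/II-1 aff I-1×I-2: Ff
F/II-2 aff ·: Ff|FF
F/II-3 ? I-1×I-2: ff|Ff
F/III-1 ? II-2×II-1: ff|Ff|FF
⇒ F over [I-1,I-2,II-1,II-2,II-3,III-1]: 15 consistent
S/I-1 aff ·: Ss|SS
S/I-2 aff ·: Ss|SS
S/II-1 ? I-1×I-2: ss|Ss|SS
S/II-2 ? ·: ss|Ss|SS
S/II-3 aff I-1×I-2: Ss|SS
S/III-1 aff II-2×II-1: Ss|SS
⇒ S over [I-1,I-2,II-1,II-2,II-3,III-1]: 62 consistent
Z/I-1 aff ·: Zz
Z/I-2 un ·: zz
Z/II-1 ? I-1×I-2: zz|Zz
Z/II-2 aff ·: Zz|ZZ
Z/II-3 un I-1×I-2: zz
Z/III-1 ? II-2×II-1: zz|Zz|ZZ
⇒ Z over [I-1,I-2,II-1,II-2,II-3,III-1]: 8 consistent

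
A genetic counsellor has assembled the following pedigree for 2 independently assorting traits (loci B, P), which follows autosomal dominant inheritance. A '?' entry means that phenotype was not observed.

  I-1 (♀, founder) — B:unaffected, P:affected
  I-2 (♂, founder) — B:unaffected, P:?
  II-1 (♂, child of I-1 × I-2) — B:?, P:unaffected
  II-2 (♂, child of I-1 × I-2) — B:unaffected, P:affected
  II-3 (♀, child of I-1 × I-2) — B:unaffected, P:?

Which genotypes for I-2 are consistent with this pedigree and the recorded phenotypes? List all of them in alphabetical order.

I-2 ∈ {bb Pp, bb pp}

B/I-1 un ·: bb
B/I-2 un ·: bb
B/II-1 ? I-1×I-2: bb
B/II-2 un I-1×I-2: bb
B/II-3 un I-1×I-2: bb
⇒ B over [I-1,I-2,II-1,II-2,II-3]: 1 consistent
P/I-1 aff ·: Pp
P/I-2 ? ·: pp|Pp
P/II-1 un I-1×I-2: pp
P/II-2 aff I-1×I-2: Pp|PP
P/II-3 ? I-1×I-2: pp|Pp|PP
⇒ P over [I-1,I-2,II-1,II-2,II-3]: 8 consistent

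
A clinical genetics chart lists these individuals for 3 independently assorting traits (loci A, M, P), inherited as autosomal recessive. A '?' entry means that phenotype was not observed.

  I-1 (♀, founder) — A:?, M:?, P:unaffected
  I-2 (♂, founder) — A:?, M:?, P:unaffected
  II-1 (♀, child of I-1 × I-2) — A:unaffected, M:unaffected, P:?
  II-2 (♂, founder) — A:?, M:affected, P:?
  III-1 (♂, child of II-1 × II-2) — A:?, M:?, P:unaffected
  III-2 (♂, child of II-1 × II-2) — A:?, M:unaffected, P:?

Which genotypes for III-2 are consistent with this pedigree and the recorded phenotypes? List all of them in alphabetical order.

III-2 ∈ {AA Mm PP, AA Mm Pp, AA Mm pp, Aa Mm PP, Aa Mm Pp, Aa Mm pp, aa Mm PP, aa Mm Pp, aa Mm pp}

A/I-1 ? ·: AA|Aa|aa
A/I-2 ? ·: AA|Aa|aa
A/II-1 un I-1×I-2: AA|Aa
A/II-2 ? ·: AA|Aa|aa
A/III-1 ? II-1×II-2: AA|Aa|aa
A/III-2 ? II-1×II-2: AA|Aa|aa
⇒ A over [I-1,I-2,II-1,II-2,III-1,III-2]: 143 consistent
M/I-1 ? ·: MM|Mm|mm
M/I-2 ? ·: MM|Mm|mm
M/II-1 un I-1×I-2: MM|Mm
M/II-2 aff ·: mm
M/III-1 ? II-1×II-2: Mm|mm
M/III-2 un II-1×II-2: Mm
⇒ M over [I-1,I-2,II-1,II-2,III-1,III-2]: 18 consistent
P/I-1 un ·: PP|Pp
P/I-2 un ·: PP|Pp
P/II-1 ? I-1×I-2: PP|Pp|pp
P/II-2 ? ·: PP|Pp|pp
P/III-1 un II-1×II-2: PP|Pp
P/III-2 ? II-1×II-2: PP|Pp|pp
⇒ P over [I-1,I-2,II-1,II-2,III-1,III-2]: 63 consistent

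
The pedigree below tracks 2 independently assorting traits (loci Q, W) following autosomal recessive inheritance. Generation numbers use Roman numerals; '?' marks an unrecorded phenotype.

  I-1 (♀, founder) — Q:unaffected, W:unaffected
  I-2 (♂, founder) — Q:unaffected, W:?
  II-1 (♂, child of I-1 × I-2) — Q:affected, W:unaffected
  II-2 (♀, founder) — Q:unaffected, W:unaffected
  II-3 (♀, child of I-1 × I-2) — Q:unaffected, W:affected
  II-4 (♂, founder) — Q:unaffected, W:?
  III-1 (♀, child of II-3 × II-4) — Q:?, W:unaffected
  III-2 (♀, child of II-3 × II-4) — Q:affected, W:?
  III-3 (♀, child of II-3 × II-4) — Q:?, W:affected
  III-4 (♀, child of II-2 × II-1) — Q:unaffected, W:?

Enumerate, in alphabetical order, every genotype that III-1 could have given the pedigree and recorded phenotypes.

Q/I-1 un ·: Qq
Q/I-2 un ·: Qq
Q/II-1 aff I-1×I-2: qq
Q/II-2 un ·: QQ|Qq
Q/II-3 un I-1×I-2: Qq
Q/II-4 un ·: Qq
Q/III-1 ? II-3×II-4: QQ|Qq|qq
Q/III-2 aff II-3×II-4: qq
Q/III-3 ? II-3×II-4: QQ|Qq|qq
Q/III-4 un II-2×II-1: Qq
⇒ Q over [I-1,I-2,II-1,II-2,II-3,II-4,III-1,III-2,III-3,III-4]: 18 consistent
W/I-1 un ·: Ww
W/I-2 ? ·: Ww|ww
W/II-1 un I-1×I-2: WW|Ww
W/II-2 un ·: WW|Ww
W/II-3 aff I-1×I-2: ww
W/II-4 ? ·: Ww
W/III-1 un II-3×II-4: Ww
W/III-2 ? II-3×II-4: Ww|ww
W/III-3 aff II-3×II-4: ww
W/III-4 ? II-2×II-1: WW|Ww|ww
⇒ W over [I-1,I-2,II-1,II-2,II-3,II-4,III-1,III-2,III-3,III-4]: 26 consistent

III-1 ∈ {QQ Ww, Qq Ww, qq Ww}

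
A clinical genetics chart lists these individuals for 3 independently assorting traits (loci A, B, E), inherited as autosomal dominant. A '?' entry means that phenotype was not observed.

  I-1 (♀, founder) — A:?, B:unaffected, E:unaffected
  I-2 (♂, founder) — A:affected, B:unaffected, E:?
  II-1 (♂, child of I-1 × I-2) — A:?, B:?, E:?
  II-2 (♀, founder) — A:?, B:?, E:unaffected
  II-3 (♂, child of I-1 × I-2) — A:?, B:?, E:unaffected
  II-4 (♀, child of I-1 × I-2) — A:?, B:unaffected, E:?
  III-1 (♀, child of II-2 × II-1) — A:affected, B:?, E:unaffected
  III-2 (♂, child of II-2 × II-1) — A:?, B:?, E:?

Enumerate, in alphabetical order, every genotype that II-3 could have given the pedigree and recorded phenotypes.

II-3 ∈ {AA bb ee, Aa bb ee, aa bb ee}

A/I-1 ? ·: aa|Aa|AA
A/I-2 aff ·: Aa|AA
A/II-1 ? I-1×I-2: aa|Aa|AA
A/II-2 ? ·: aa|Aa|AA
A/II-3 ? I-1×I-2: aa|Aa|AA
A/II-4 ? I-1×I-2: aa|Aa|AA
A/III-1 aff II-2×II-1: Aa|AA
A/III-2 ? II-2×II-1: aa|Aa|AA
⇒ A over [I-1,I-2,II-1,II-2,II-3,II-4,III-1,III-2]: 411 consistent
B/I-1 un ·: bb
B/I-2 un ·: bb
B/II-1 ? I-1×I-2: bb
B/II-2 ? ·: bb|Bb|BB
B/II-3 ? I-1×I-2: bb
B/II-4 un I-1×I-2: bb
B/III-1 ? II-2×II-1: bb|Bb
B/III-2 ? II-2×II-1: bb|Bb
⇒ B over [I-1,I-2,II-1,II-2,II-3,II-4,III-1,III-2]: 6 consistent
E/I-1 un ·: ee
E/I-2 ? ·: ee|Ee
E/II-1 ? I-1×I-2: ee|Ee
E/II-2 un ·: ee
E/II-3 un I-1×I-2: ee
E/II-4 ? I-1×I-2: ee|Ee
E/III-1 un II-2×II-1: ee
E/III-2 ? II-2×II-1: ee|Ee
⇒ E over [I-1,I-2,II-1,II-2,II-3,II-4,III-1,III-2]: 7 consistent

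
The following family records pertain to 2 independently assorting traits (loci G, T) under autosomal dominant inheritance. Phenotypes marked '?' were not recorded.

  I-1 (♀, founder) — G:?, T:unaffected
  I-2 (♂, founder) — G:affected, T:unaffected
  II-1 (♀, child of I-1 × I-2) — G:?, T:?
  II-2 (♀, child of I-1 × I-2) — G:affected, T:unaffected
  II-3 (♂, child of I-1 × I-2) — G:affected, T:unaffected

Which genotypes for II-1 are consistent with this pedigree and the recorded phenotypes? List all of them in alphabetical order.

G/I-1 ? ·: gg|Gg|GG
G/I-2 aff ·: Gg|GG
G/II-1 ? I-1×I-2: gg|Gg|GG
G/II-2 aff I-1×I-2: Gg|GG
G/II-3 aff I-1×I-2: Gg|GG
⇒ G over [I-1,I-2,II-1,II-2,II-3]: 32 consistent
T/I-1 un ·: tt
T/I-2 un ·: tt
T/II-1 ? I-1×I-2: tt
T/II-2 un I-1×I-2: tt
T/II-3 un I-1×I-2: tt
⇒ T over [I-1,I-2,II-1,II-2,II-3]: 1 consistent

II-1 ∈ {GG tt, Gg tt, gg tt}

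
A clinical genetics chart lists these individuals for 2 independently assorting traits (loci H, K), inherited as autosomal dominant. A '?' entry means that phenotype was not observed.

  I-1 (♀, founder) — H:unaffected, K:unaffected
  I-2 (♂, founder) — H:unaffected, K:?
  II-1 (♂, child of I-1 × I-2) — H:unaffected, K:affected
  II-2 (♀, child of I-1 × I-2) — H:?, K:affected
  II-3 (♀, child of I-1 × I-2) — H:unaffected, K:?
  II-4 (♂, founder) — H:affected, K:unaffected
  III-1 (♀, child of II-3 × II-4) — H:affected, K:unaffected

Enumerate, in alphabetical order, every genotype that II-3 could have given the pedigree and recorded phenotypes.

H/I-1 un ·: hh
H/I-2 un ·: hh
H/II-1 un I-1×I-2: hh
H/II-2 ? I-1×I-2: hh
H/II-3 un I-1×I-2: hh
H/II-4 aff ·: Hh|HH
H/III-1 aff II-3×II-4: Hh
⇒ H over [I-1,I-2,II-1,II-2,II-3,II-4,III-1]: 2 consistent
K/I-1 un ·: kk
K/I-2 ? ·: Kk|KK
K/II-1 aff I-1×I-2: Kk
K/II-2 aff I-1×I-2: Kk
K/II-3 ? I-1×I-2: kk|Kk
K/II-4 un ·: kk
K/III-1 un II-3×II-4: kk
⇒ K over [I-1,I-2,II-1,II-2,II-3,II-4,III-1]: 3 consistent

II-3 ∈ {hh Kk, hh kk}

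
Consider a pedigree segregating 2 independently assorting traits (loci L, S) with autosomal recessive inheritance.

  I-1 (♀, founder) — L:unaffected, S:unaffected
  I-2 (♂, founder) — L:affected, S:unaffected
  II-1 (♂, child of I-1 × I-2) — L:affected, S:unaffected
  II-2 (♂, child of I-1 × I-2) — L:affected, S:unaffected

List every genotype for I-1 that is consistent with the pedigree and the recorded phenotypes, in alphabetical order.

L/I-1 un ·: Ll
L/I-2 aff ·: ll
L/II-1 aff I-1×I-2: ll
L/II-2 aff I-1×I-2: ll
⇒ L over [I-1,I-2,II-1,II-2]: 1 consistent
S/I-1 un ·: SS|Ss
S/I-2 un ·: SS|Ss
S/II-1 un I-1×I-2: SS|Ss
S/II-2 un I-1×I-2: SS|Ss
⇒ S over [I-1,I-2,II-1,II-2]: 13 consistent

I-1 ∈ {Ll SS, Ll Ss}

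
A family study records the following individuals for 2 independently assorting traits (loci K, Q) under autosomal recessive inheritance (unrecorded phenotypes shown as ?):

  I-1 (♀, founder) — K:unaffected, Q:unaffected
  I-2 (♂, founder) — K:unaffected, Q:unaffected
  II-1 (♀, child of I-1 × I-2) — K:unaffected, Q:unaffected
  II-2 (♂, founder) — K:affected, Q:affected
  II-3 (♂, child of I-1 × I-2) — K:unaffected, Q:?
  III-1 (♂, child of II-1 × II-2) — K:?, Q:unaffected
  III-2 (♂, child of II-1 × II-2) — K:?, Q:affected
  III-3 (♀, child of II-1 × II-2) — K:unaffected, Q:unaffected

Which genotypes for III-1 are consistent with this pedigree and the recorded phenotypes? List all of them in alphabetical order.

III-1 ∈ {Kk Qq, kk Qq}

K/I-1 un ·: KK|Kk
K/I-2 un ·: KK|Kk
K/II-1 un I-1×I-2: KK|Kk
K/II-2 aff ·: kk
K/II-3 un I-1×I-2: KK|Kk
K/III-1 ? II-1×II-2: Kk|kk
K/III-2 ? II-1×II-2: Kk|kk
K/III-3 un II-1×II-2: Kk
⇒ K over [I-1,I-2,II-1,II-2,II-3,III-1,III-2,III-3]: 31 consistent
Q/I-1 un ·: QQ|Qq
Q/I-2 un ·: QQ|Qq
Q/II-1 un I-1×I-2: Qq
Q/II-2 aff ·: qq
Q/II-3 ? I-1×I-2: QQ|Qq|qq
Q/III-1 un II-1×II-2: Qq
Q/III-2 aff II-1×II-2: qq
Q/III-3 un II-1×II-2: Qq
⇒ Q over [I-1,I-2,II-1,II-2,II-3,III-1,III-2,III-3]: 7 consistent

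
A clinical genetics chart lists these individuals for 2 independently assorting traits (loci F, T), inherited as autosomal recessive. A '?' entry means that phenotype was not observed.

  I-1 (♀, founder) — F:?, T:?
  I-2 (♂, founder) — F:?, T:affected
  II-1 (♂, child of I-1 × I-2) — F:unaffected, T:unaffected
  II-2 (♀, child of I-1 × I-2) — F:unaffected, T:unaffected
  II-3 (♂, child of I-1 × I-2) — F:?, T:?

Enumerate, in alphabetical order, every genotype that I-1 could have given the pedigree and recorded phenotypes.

I-1 ∈ {FF TT, FF Tt, Ff TT, Ff Tt, ff TT, ff Tt}

F/I-1 ? ·: FF|Ff|ff
F/I-2 ? ·: FF|Ff|ff
F/II-1 un I-1×I-2: FF|Ff
F/II-2 un I-1×I-2: FF|Ff
F/II-3 ? I-1×I-2: FF|Ff|ff
⇒ F over [I-1,I-2,II-1,II-2,II-3]: 35 consistent
T/I-1 ? ·: TT|Tt
T/I-2 aff ·: tt
T/II-1 un I-1×I-2: Tt
T/II-2 un I-1×I-2: Tt
T/II-3 ? I-1×I-2: Tt|tt
⇒ T over [I-1,I-2,II-1,II-2,II-3]: 3 consistent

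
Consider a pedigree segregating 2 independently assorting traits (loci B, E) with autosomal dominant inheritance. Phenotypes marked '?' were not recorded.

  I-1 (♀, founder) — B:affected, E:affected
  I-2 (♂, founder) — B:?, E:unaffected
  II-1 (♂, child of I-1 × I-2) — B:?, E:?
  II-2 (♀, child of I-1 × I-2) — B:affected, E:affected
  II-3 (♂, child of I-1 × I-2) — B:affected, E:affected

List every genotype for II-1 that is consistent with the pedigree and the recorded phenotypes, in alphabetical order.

II-1 ∈ {BB Ee, BB ee, Bb Ee, Bb ee, bb Ee, bb ee}

B/I-1 aff ·: Bb|BB
B/I-2 ? ·: bb|Bb|BB
B/II-1 ? I-1×I-2: bb|Bb|BB
B/II-2 aff I-1×I-2: Bb|BB
B/II-3 aff I-1×I-2: Bb|BB
⇒ B over [I-1,I-2,II-1,II-2,II-3]: 32 consistent
E/I-1 aff ·: Ee|EE
E/I-2 un ·: ee
E/II-1 ? I-1×I-2: ee|Ee
E/II-2 aff I-1×I-2: Ee
E/II-3 aff I-1×I-2: Ee
⇒ E over [I-1,I-2,II-1,II-2,II-3]: 3 consistent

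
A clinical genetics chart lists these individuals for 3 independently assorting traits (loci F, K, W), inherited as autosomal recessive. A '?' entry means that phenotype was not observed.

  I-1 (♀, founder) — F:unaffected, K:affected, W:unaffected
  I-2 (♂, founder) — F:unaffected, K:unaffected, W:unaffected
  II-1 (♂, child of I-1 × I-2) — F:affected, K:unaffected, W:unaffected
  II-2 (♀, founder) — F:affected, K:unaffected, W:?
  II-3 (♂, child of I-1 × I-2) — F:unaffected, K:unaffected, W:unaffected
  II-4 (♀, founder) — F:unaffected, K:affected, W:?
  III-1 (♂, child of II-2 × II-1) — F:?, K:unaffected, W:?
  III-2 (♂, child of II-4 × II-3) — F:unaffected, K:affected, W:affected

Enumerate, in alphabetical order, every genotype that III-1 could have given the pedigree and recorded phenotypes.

F/I-1 un ·: Ff
F/I-2 un ·: Ff
F/II-1 aff I-1×I-2: ff
F/II-2 aff ·: ff
F/II-3 un I-1×I-2: FF|Ff
F/II-4 un ·: FF|Ff
F/III-1 ? II-2×II-1: ff
F/III-2 un II-4×II-3: FF|Ff
⇒ F over [I-1,I-2,II-1,II-2,II-3,II-4,III-1,III-2]: 7 consistent
K/I-1 aff ·: kk
K/I-2 un ·: KK|Kk
K/II-1 un I-1×I-2: Kk
K/II-2 un ·: KK|Kk
K/II-3 un I-1×I-2: Kk
K/II-4 aff ·: kk
K/III-1 un II-2×II-1: KK|Kk
K/III-2 aff II-4×II-3: kk
⇒ K over [I-1,I-2,II-1,II-2,II-3,II-4,III-1,III-2]: 8 consistent
W/I-1 un ·: WW|Ww
W/I-2 un ·: WW|Ww
W/II-1 un I-1×I-2: WW|Ww
W/II-2 ? ·: WW|Ww|ww
W/II-3 un I-1×I-2: Ww
W/II-4 ? ·: Ww|ww
W/III-1 ? II-2×II-1: WW|Ww|ww
W/III-2 aff II-4×II-3: ww
⇒ W over [I-1,I-2,II-1,II-2,II-3,II-4,III-1,III-2]: 66 consistent

III-1 ∈ {ff KK WW, ff KK Ww, ff KK ww, ff Kk WW, ff Kk Ww, ff Kk ww}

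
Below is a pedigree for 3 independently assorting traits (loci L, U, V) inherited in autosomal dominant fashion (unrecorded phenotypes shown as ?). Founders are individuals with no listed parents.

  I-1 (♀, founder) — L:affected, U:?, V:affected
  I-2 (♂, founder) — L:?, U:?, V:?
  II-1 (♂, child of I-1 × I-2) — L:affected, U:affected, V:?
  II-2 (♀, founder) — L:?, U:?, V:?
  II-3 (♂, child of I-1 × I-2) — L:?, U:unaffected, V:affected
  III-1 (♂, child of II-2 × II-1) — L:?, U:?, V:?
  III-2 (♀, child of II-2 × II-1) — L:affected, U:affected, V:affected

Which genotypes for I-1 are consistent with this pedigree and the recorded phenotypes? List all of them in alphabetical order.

L/I-1 aff ·: Ll|LL
L/I-2 ? ·: ll|Ll|LL
L/II-1 aff I-1×I-2: Ll|LL
L/II-2 ? ·: ll|Ll|LL
L/II-3 ? I-1×I-2: ll|Ll|LL
L/III-1 ? II-2×II-1: ll|Ll|LL
L/III-2 aff II-2×II-1: Ll|LL
⇒ L over [I-1,I-2,II-1,II-2,II-3,III-1,III-2]: 168 consistent
U/I-1 ? ·: uu|Uu
U/I-2 ? ·: uu|Uu
U/II-1 aff I-1×I-2: Uu|UU
U/II-2 ? ·: uu|Uu|UU
U/II-3 un I-1×I-2: uu
U/III-1 ? II-2×II-1: uu|Uu|UU
U/III-2 aff II-2×II-1: Uu|UU
⇒ U over [I-1,I-2,II-1,II-2,II-3,III-1,III-2]: 42 consistent
V/I-1 aff ·: Vv|VV
V/I-2 ? ·: vv|Vv|VV
V/II-1 ? I-1×I-2: vv|Vv|VV
V/II-2 ? ·: vv|Vv|VV
V/II-3 aff I-1×I-2: Vv|VV
V/III-1 ? II-2×II-1: vv|Vv|VV
V/III-2 aff II-2×II-1: Vv|VV
⇒ V over [I-1,I-2,II-1,II-2,II-3,III-1,III-2]: 147 consistent

I-1 ∈ {LL Uu VV, LL Uu Vv, LL uu VV, LL uu Vv, Ll Uu VV, Ll Uu Vv, Ll uu VV, Ll uu Vv}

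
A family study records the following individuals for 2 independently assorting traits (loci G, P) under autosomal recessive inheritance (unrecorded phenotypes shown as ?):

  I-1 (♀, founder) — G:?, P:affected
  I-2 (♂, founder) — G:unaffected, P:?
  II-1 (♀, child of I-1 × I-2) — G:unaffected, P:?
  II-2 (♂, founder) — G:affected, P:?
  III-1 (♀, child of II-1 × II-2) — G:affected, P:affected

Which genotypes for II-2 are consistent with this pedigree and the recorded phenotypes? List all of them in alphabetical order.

G/I-1 ? ·: GG|Gg|gg
G/I-2 un ·: GG|Gg
G/II-1 un I-1×I-2: Gg
G/II-2 aff ·: gg
G/III-1 aff II-1×II-2: gg
⇒ G over [I-1,I-2,II-1,II-2,III-1]: 5 consistent
P/I-1 aff ·: pp
P/I-2 ? ·: PP|Pp|pp
P/II-1 ? I-1×I-2: Pp|pp
P/II-2 ? ·: Pp|pp
P/III-1 aff II-1×II-2: pp
⇒ P over [I-1,I-2,II-1,II-2,III-1]: 8 consistent

II-2 ∈ {gg Pp, gg pp}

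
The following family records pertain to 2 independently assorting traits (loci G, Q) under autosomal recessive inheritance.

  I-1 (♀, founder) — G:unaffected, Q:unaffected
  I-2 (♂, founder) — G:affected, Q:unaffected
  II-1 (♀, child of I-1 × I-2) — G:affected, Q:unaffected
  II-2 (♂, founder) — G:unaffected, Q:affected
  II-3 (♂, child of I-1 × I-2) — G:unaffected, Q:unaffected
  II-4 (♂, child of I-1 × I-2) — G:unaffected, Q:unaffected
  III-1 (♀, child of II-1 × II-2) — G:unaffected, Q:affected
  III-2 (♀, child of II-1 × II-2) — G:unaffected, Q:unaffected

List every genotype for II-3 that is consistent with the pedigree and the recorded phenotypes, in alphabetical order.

II-3 ∈ {Gg QQ, Gg Qq}

G/I-1 un ·: Gg
G/I-2 aff ·: gg
G/II-1 aff I-1×I-2: gg
G/II-2 un ·: GG|Gg
G/II-3 un I-1×I-2: Gg
G/II-4 un I-1×I-2: Gg
G/III-1 un II-1×II-2: Gg
G/III-2 un II-1×II-2: Gg
⇒ G over [I-1,I-2,II-1,II-2,II-3,II-4,III-1,III-2]: 2 consistent
Q/I-1 un ·: QQ|Qq
Q/I-2 un ·: QQ|Qq
Q/II-1 un I-1×I-2: Qq
Q/II-2 aff ·: qq
Q/II-3 un I-1×I-2: QQ|Qq
Q/II-4 un I-1×I-2: QQ|Qq
Q/III-1 aff II-1×II-2: qq
Q/III-2 un II-1×II-2: Qq
⇒ Q over [I-1,I-2,II-1,II-2,II-3,II-4,III-1,III-2]: 12 consistent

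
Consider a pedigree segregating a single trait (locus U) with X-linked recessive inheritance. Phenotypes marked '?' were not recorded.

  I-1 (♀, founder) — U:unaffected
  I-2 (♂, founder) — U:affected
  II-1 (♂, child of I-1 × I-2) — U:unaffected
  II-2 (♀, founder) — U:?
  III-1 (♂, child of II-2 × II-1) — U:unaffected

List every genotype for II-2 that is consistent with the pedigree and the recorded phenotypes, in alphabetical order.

II-2 ∈ {X^UX^U, X^UX^u}

U/I-1 un ·: X^UX^U|X^UX^u
U/I-2 aff ·: X^uY
U/II-1 un I-1×I-2: X^UY
U/II-2 ? ·: X^UX^U|X^UX^u
U/III-1 un II-2×II-1: X^UY
⇒ U over [I-1,I-2,II-1,II-2,III-1]: 4 consistent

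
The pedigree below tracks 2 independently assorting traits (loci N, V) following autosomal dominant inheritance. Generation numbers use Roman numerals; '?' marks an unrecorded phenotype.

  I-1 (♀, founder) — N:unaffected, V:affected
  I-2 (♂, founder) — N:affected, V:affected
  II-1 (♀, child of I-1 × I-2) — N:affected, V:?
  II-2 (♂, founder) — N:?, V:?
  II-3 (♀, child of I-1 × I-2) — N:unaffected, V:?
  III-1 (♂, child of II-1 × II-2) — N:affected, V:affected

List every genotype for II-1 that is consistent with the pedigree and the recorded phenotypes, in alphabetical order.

N/I-1 un ·: nn
N/I-2 aff ·: Nn
N/II-1 aff I-1×I-2: Nn
N/II-2 ? ·: nn|Nn|NN
N/II-3 un I-1×I-2: nn
N/III-1 aff II-1×II-2: Nn|NN
⇒ N over [I-1,I-2,II-1,II-2,II-3,III-1]: 5 consistent
V/I-1 aff ·: Vv|VV
V/I-2 aff ·: Vv|VV
V/II-1 ? I-1×I-2: vv|Vv|VV
V/II-2 ? ·: vv|Vv|VV
V/II-3 ? I-1×I-2: vv|Vv|VV
V/III-1 aff II-1×II-2: Vv|VV
⇒ V over [I-1,I-2,II-1,II-2,II-3,III-1]: 73 consistent

II-1 ∈ {Nn VV, Nn Vv, Nn vv}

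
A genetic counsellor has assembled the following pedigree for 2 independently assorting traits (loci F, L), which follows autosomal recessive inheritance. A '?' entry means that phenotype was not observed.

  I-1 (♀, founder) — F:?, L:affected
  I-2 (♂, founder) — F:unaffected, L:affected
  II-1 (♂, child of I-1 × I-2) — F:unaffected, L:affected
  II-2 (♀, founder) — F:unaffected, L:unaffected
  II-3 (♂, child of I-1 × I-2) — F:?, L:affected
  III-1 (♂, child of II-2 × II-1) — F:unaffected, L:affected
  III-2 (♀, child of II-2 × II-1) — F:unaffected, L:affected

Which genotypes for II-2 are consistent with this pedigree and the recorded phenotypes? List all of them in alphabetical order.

II-2 ∈ {FF Ll, Ff Ll}

F/I-1 ? ·: FF|Ff|ff
F/I-2 un ·: FF|Ff
F/II-1 un I-1×I-2: FF|Ff
F/II-2 un ·: FF|Ff
F/II-3 ? I-1×I-2: FF|Ff|ff
F/III-1 un II-2×II-1: FF|Ff
F/III-2 un II-2×II-1: FF|Ff
⇒ F over [I-1,I-2,II-1,II-2,II-3,III-1,III-2]: 120 consistent
L/I-1 aff ·: ll
L/I-2 aff ·: ll
L/II-1 aff I-1×I-2: ll
L/II-2 un ·: Ll
L/II-3 aff I-1×I-2: ll
L/III-1 aff II-2×II-1: ll
L/III-2 aff II-2×II-1: ll
⇒ L over [I-1,I-2,II-1,II-2,II-3,III-1,III-2]: 1 consistent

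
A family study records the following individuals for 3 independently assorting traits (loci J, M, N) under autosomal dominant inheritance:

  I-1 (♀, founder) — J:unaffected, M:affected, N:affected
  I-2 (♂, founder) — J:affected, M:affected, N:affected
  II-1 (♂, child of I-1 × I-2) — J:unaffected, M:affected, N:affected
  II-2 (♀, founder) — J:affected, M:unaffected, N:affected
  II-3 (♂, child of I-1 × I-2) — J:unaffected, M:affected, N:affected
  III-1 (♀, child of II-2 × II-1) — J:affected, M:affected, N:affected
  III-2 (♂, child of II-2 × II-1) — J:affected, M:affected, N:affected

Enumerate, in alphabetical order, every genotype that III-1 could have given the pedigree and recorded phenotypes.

J/I-1 un ·: jj
J/I-2 aff ·: Jj
J/II-1 un I-1×I-2: jj
J/II-2 aff ·: Jj|JJ
J/II-3 un I-1×I-2: jj
J/III-1 aff II-2×II-1: Jj
J/III-2 aff II-2×II-1: Jj
⇒ J over [I-1,I-2,II-1,II-2,II-3,III-1,III-2]: 2 consistent
M/I-1 aff ·: Mm|MM
M/I-2 aff ·: Mm|MM
M/II-1 aff I-1×I-2: Mm|MM
M/II-2 un ·: mm
M/II-3 aff I-1×I-2: Mm|MM
M/III-1 aff II-2×II-1: Mm
M/III-2 aff II-2×II-1: Mm
⇒ M over [I-1,I-2,II-1,II-2,II-3,III-1,III-2]: 13 consistent
N/I-1 aff ·: Nn|NN
N/I-2 aff ·: Nn|NN
N/II-1 aff I-1×I-2: Nn|NN
N/II-2 aff ·: Nn|NN
N/II-3 aff I-1×I-2: Nn|NN
N/III-1 aff II-2×II-1: Nn|NN
N/III-2 aff II-2×II-1: Nn|NN
⇒ N over [I-1,I-2,II-1,II-2,II-3,III-1,III-2]: 83 consistent

III-1 ∈ {Jj Mm NN, Jj Mm Nn}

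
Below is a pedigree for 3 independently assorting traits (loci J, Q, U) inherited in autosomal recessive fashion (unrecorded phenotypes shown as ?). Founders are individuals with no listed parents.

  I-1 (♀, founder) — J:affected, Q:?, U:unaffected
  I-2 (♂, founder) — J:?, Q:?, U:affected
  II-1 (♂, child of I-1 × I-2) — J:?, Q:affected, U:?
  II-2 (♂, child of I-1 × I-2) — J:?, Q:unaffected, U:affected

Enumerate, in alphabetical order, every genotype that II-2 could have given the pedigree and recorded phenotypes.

J/I-1 aff ·: jj
J/I-2 ? ·: JJ|Jj|jj
J/II-1 ? I-1×I-2: Jj|jj
J/II-2 ? I-1×I-2: Jj|jj
⇒ J over [I-1,I-2,II-1,II-2]: 6 consistent
Q/I-1 ? ·: Qq|qq
Q/I-2 ? ·: Qq|qq
Q/II-1 aff I-1×I-2: qq
Q/II-2 un I-1×I-2: QQ|Qq
⇒ Q over [I-1,I-2,II-1,II-2]: 4 consistent
U/I-1 un ·: Uu
U/I-2 aff ·: uu
U/II-1 ? I-1×I-2: Uu|uu
U/II-2 aff I-1×I-2: uu
⇒ U over [I-1,I-2,II-1,II-2]: 2 consistent

II-2 ∈ {Jj QQ uu, Jj Qq uu, jj QQ uu, jj Qq uu}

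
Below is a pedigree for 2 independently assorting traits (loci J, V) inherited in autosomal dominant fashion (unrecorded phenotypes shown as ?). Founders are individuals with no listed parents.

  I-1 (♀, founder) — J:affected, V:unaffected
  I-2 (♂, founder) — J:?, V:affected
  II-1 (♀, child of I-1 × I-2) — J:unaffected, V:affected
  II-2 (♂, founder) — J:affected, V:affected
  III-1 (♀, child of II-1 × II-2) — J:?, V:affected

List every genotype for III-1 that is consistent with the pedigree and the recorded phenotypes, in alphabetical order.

III-1 ∈ {Jj VV, Jj Vv, jj VV, jj Vv}

J/I-1 aff ·: Jj
J/I-2 ? ·: jj|Jj
J/II-1 un I-1×I-2: jj
J/II-2 aff ·: Jj|JJ
J/III-1 ? II-1×II-2: jj|Jj
⇒ J over [I-1,I-2,II-1,II-2,III-1]: 6 consistent
V/I-1 un ·: vv
V/I-2 aff ·: Vv|VV
V/II-1 aff I-1×I-2: Vv
V/II-2 aff ·: Vv|VV
V/III-1 aff II-1×II-2: Vv|VV
⇒ V over [I-1,I-2,II-1,II-2,III-1]: 8 consistent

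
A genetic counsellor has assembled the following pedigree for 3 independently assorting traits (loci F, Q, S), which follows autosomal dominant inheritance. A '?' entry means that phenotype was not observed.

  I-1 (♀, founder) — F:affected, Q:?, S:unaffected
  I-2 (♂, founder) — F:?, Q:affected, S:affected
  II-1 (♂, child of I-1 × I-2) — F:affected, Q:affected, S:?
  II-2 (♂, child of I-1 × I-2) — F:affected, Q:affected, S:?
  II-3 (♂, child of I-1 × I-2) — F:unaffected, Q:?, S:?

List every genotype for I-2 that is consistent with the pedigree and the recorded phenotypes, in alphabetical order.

I-2 ∈ {Ff QQ SS, Ff QQ Ss, Ff Qq SS, Ff Qq Ss, ff QQ SS, ff QQ Ss, ff Qq SS, ff Qq Ss}

F/I-1 aff ·: Ff
F/I-2 ? ·: ff|Ff
F/II-1 aff I-1×I-2: Ff|FF
F/II-2 aff I-1×I-2: Ff|FF
F/II-3 un I-1×I-2: ff
⇒ F over [I-1,I-2,II-1,II-2,II-3]: 5 consistent
Q/I-1 ? ·: qq|Qq|QQ
Q/I-2 aff ·: Qq|QQ
Q/II-1 aff I-1×I-2: Qq|QQ
Q/II-2 aff I-1×I-2: Qq|QQ
Q/II-3 ? I-1×I-2: qq|Qq|QQ
⇒ Q over [I-1,I-2,II-1,II-2,II-3]: 32 consistent
S/I-1 un ·: ss
S/I-2 aff ·: Ss|SS
S/II-1 ? I-1×I-2: ss|Ss
S/II-2 ? I-1×I-2: ss|Ss
S/II-3 ? I-1×I-2: ss|Ss
⇒ S over [I-1,I-2,II-1,II-2,II-3]: 9 consistent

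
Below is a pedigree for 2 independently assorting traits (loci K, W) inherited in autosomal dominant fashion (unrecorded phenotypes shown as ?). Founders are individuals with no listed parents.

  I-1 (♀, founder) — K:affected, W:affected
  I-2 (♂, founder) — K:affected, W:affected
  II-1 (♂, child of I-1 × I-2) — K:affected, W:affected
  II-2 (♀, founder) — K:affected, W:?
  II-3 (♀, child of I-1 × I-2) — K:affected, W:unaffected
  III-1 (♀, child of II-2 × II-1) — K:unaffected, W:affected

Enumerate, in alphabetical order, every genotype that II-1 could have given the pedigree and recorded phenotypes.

II-1 ∈ {Kk WW, Kk Ww}

K/I-1 aff ·: Kk|KK
K/I-2 aff ·: Kk|KK
K/II-1 aff I-1×I-2: Kk
K/II-2 aff ·: Kk
K/II-3 aff I-1×I-2: Kk|KK
K/III-1 un II-2×II-1: kk
⇒ K over [I-1,I-2,II-1,II-2,II-3,III-1]: 6 consistent
W/I-1 aff ·: Ww
W/I-2 aff ·: Ww
W/II-1 aff I-1×I-2: Ww|WW
W/II-2 ? ·: ww|Ww|WW
W/II-3 un I-1×I-2: ww
W/III-1 aff II-2×II-1: Ww|WW
⇒ W over [I-1,I-2,II-1,II-2,II-3,III-1]: 9 consistent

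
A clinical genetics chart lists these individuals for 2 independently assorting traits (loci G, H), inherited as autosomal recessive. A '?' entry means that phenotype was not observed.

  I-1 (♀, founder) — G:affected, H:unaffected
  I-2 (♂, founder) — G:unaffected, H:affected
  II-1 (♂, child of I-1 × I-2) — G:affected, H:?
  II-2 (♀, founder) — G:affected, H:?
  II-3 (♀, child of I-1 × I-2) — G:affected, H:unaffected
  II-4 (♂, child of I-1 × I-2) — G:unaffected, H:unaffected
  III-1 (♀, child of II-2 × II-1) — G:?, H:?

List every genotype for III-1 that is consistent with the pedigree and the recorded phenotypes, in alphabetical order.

G/I-1 aff ·: gg
G/I-2 un ·: Gg
G/II-1 aff I-1×I-2: gg
G/II-2 aff ·: gg
G/II-3 aff I-1×I-2: gg
G/II-4 un I-1×I-2: Gg
G/III-1 ? II-2×II-1: gg
⇒ G over [I-1,I-2,II-1,II-2,II-3,II-4,III-1]: 1 consistent
H/I-1 un ·: HH|Hh
H/I-2 aff ·: hh
H/II-1 ? I-1×I-2: Hh|hh
H/II-2 ? ·: HH|Hh|hh
H/II-3 un I-1×I-2: Hh
H/II-4 un I-1×I-2: Hh
H/III-1 ? II-2×II-1: HH|Hh|hh
⇒ H over [I-1,I-2,II-1,II-2,II-3,II-4,III-1]: 18 consistent

III-1 ∈ {gg HH, gg Hh, gg hh}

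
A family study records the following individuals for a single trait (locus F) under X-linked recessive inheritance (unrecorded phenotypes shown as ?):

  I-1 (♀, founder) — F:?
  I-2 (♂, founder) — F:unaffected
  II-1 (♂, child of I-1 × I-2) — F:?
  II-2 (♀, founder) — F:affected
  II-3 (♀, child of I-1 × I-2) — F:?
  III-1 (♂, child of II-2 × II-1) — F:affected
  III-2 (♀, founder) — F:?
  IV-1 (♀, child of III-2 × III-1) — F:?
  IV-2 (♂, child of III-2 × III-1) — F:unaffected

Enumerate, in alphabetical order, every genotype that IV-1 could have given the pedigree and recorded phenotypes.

IV-1 ∈ {X^FX^f, X^fX^f}

F/I-1 ? ·: X^FX^F|X^FX^f|X^fX^f
F/I-2 un ·: X^FY
F/II-1 ? I-1×I-2: X^FY|X^fY
F/II-2 aff ·: X^fX^f
F/II-3 ? I-1×I-2: X^FX^F|X^FX^f
F/III-1 aff II-2×II-1: X^fY
F/III-2 ? ·: X^FX^F|X^FX^f
F/IV-1 ? III-2×III-1: X^FX^f|X^fX^f
F/IV-2 un III-2×III-1: X^FY
⇒ F over [I-1,I-2,II-1,II-2,II-3,III-1,III-2,IV-1,IV-2]: 18 consistent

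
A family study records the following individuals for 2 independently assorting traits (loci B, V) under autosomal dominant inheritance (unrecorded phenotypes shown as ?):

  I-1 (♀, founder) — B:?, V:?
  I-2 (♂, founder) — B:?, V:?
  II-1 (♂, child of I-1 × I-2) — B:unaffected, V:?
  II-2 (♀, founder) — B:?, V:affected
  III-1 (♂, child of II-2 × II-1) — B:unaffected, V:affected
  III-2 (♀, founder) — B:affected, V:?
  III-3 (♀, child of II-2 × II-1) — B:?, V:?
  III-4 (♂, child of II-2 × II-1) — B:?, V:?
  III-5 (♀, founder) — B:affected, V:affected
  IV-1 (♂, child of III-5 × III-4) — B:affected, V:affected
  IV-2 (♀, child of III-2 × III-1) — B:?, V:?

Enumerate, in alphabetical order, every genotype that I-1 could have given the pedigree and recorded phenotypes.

B/I-1 ? ·: bb|Bb
B/I-2 ? ·: bb|Bb
B/II-1 un I-1×I-2: bb
B/II-2 ? ·: bb|Bb
B/III-1 un II-2×II-1: bb
B/III-2 aff ·: Bb|BB
B/III-3 ? II-2×II-1: bb|Bb
B/III-4 ? II-2×II-1: bb|Bb
B/III-5 aff ·: Bb|BB
B/IV-1 aff III-5×III-4: Bb|BB
B/IV-2 ? III-2×III-1: bb|Bb
⇒ B over [I-1,I-2,II-1,II-2,III-1,III-2,III-3,III-4,III-5,IV-1,IV-2]: 168 consistent
V/I-1 ? ·: vv|Vv|VV
V/I-2 ? ·: vv|Vv|VV
V/II-1 ? I-1×I-2: vv|Vv|VV
V/II-2 aff ·: Vv|VV
V/III-1 aff II-2×II-1: Vv|VV
V/III-2 ? ·: vv|Vv|VV
V/III-3 ? II-2×II-1: vv|Vv|VV
V/III-4 ? II-2×II-1: vv|Vv|VV
V/III-5 aff ·: Vv|VV
V/IV-1 aff III-5×III-4: Vv|VV
V/IV-2 ? III-2×III-1: vv|Vv|VV
⇒ V over [I-1,I-2,II-1,II-2,III-1,III-2,III-3,III-4,III-5,IV-1,IV-2]: 4269 consistent

I-1 ∈ {Bb VV, Bb Vv, Bb vv, bb VV, bb Vv, bb vv}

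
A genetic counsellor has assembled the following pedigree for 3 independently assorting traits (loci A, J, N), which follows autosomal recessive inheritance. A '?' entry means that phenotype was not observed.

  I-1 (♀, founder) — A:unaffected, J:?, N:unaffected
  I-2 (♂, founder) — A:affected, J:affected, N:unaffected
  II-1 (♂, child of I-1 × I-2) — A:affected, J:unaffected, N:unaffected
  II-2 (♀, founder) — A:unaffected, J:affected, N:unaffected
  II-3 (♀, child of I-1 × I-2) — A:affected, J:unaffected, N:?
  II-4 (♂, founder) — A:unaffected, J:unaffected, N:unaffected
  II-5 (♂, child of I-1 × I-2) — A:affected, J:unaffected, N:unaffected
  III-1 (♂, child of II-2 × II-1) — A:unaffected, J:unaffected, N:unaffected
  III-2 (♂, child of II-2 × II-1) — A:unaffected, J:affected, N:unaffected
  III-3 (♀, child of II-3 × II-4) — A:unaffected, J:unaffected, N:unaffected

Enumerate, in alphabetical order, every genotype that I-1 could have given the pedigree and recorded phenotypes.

I-1 ∈ {Aa JJ NN, Aa JJ Nn, Aa Jj NN, Aa Jj Nn}

A/I-1 un ·: Aa
A/I-2 aff ·: aa
A/II-1 aff I-1×I-2: aa
A/II-2 un ·: AA|Aa
A/II-3 aff I-1×I-2: aa
A/II-4 un ·: AA|Aa
A/II-5 aff I-1×I-2: aa
A/III-1 un II-2×II-1: Aa
A/III-2 un II-2×II-1: Aa
A/III-3 un II-3×II-4: Aa
⇒ A over [I-1,I-2,II-1,II-2,II-3,II-4,II-5,III-1,III-2,III-3]: 4 consistent
J/I-1 ? ·: JJ|Jj
J/I-2 aff ·: jj
J/II-1 un I-1×I-2: Jj
J/II-2 aff ·: jj
J/II-3 un I-1×I-2: Jj
J/II-4 un ·: JJ|Jj
J/II-5 un I-1×I-2: Jj
J/III-1 un II-2×II-1: Jj
J/III-2 aff II-2×II-1: jj
J/III-3 un II-3×II-4: JJ|Jj
⇒ J over [I-1,I-2,II-1,II-2,II-3,II-4,II-5,III-1,III-2,III-3]: 8 consistent
N/I-1 un ·: NN|Nn
N/I-2 un ·: NN|Nn
N/II-1 un I-1×I-2: NN|Nn
N/II-2 un ·: NN|Nn
N/II-3 ? I-1×I-2: NN|Nn|nn
N/II-4 un ·: NN|Nn
N/II-5 un I-1×I-2: NN|Nn
N/III-1 un II-2×II-1: NN|Nn
N/III-2 un II-2×II-1: NN|Nn
N/III-3 un II-3×II-4: NN|Nn
⇒ N over [I-1,I-2,II-1,II-2,II-3,II-4,II-5,III-1,III-2,III-3]: 613 consistent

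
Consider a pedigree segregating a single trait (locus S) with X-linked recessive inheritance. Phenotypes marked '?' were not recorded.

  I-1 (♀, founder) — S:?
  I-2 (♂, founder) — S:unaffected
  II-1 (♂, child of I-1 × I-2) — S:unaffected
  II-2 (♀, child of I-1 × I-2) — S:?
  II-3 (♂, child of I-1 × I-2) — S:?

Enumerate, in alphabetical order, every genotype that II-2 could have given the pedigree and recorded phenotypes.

S/I-1 ? ·: X^SX^S|X^SX^s
S/I-2 un ·: X^SY
S/II-1 un I-1×I-2: X^SY
S/II-2 ? I-1×I-2: X^SX^S|X^SX^s
S/II-3 ? I-1×I-2: X^SY|X^sY
⇒ S over [I-1,I-2,II-1,II-2,II-3]: 5 consistent

II-2 ∈ {X^SX^S, X^SX^s}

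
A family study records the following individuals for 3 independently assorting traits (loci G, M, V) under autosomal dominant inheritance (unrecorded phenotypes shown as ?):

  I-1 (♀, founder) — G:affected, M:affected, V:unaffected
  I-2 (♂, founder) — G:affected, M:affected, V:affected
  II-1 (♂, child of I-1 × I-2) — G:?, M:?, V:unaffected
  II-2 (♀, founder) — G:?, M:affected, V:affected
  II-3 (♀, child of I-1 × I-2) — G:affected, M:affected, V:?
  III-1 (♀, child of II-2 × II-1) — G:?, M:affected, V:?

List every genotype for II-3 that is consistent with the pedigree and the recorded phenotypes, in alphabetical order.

II-3 ∈ {GG MM Vv, GG MM vv, GG Mm Vv, GG Mm vv, Gg MM Vv, Gg MM vv, Gg Mm Vv, Gg Mm vv}

G/I-1 aff ·: Gg|GG
G/I-2 aff ·: Gg|GG
G/II-1 ? I-1×I-2: gg|Gg|GG
G/II-2 ? ·: gg|Gg|GG
G/II-3 aff I-1×I-2: Gg|GG
G/III-1 ? II-2×II-1: gg|Gg|GG
⇒ G over [I-1,I-2,II-1,II-2,II-3,III-1]: 78 consistent
M/I-1 aff ·: Mm|MM
M/I-2 aff ·: Mm|MM
M/II-1 ? I-1×I-2: mm|Mm|MM
M/II-2 aff ·: Mm|MM
M/II-3 aff I-1×I-2: Mm|MM
M/III-1 aff II-2×II-1: Mm|MM
⇒ M over [I-1,I-2,II-1,II-2,II-3,III-1]: 49 consistent
V/I-1 un ·: vv
V/I-2 aff ·: Vv
V/II-1 un I-1×I-2: vv
V/II-2 aff ·: Vv|VV
V/II-3 ? I-1×I-2: vv|Vv
V/III-1 ? II-2×II-1: vv|Vv
⇒ V over [I-1,I-2,II-1,II-2,II-3,III-1]: 6 consistent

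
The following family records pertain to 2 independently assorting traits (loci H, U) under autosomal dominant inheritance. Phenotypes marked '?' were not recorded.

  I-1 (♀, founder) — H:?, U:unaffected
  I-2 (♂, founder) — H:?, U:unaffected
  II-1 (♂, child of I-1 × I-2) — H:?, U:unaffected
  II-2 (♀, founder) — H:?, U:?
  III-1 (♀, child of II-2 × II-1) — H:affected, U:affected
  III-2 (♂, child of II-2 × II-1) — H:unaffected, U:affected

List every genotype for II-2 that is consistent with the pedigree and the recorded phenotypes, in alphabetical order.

H/I-1 ? ·: hh|Hh|HH
H/I-2 ? ·: hh|Hh|HH
H/II-1 ? I-1×I-2: hh|Hh
H/II-2 ? ·: hh|Hh
H/III-1 aff II-2×II-1: Hh|HH
H/III-2 un II-2×II-1: hh
⇒ H over [I-1,I-2,II-1,II-2,III-1,III-2]: 25 consistent
U/I-1 un ·: uu
U/I-2 un ·: uu
U/II-1 un I-1×I-2: uu
U/II-2 ? ·: Uu|UU
U/III-1 aff II-2×II-1: Uu
U/III-2 aff II-2×II-1: Uu
⇒ U over [I-1,I-2,II-1,II-2,III-1,III-2]: 2 consistent

II-2 ∈ {Hh UU, Hh Uu, hh UU, hh Uu}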